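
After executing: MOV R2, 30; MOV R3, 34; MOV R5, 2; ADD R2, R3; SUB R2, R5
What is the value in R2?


Register state trace:
  MOV R2, 30  → R2 = 30
  MOV R3, 34  → R3 = 34
  MOV R5, 2  → R5 = 2
  ADD R2, R3  → R2 = 30 + 34 = 64
  SUB R2, R5  → R2 = 64 - 2 = 62
Final: R2 = 62

62


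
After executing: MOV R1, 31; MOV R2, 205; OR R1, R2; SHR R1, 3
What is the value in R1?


Register state trace:
  MOV R1, 31  → R1 = 31 (0b00011111)
  MOV R2, 205  → R2 = 205 (0b11001101)
  OR R1, R2  → R1 = 31 OR 205 = 223 (0b11011111)
  SHR R1, 3  → R1 = 223 >> 3 = 27
Final: R1 = 27

27


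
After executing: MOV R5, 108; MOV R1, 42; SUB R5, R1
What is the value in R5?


Register state trace:
  MOV R5, 108  → R5 = 108
  MOV R1, 42  → R1 = 42
  SUB R5, R1  → R5 = 108 - 42 = 66
Final: R5 = 66

66


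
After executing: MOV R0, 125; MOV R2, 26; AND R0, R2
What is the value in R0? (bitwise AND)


Register state trace:
  MOV R0, 125  → R0 = 125 (0b01111101)
  MOV R2, 26  → R2 = 26 (0b00011010)
  AND R0, R2  → R0 = 125 AND 26 = 24 (0b00011000)
Final: R0 = 24

24


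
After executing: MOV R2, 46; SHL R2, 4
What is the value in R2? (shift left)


Register state trace:
  MOV R2, 46  → R2 = 46
  SHL R2, 4  → R2 = 46 << 4 = 46 * 2^4 = 736
Final: R2 = 736

736


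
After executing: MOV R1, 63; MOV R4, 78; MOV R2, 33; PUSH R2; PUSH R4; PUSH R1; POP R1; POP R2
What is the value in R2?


Stack trace (top is rightmost):
  MOV R1, 63  → R1 = 63
  MOV R4, 78  → R4 = 78
  MOV R2, 33  → R2 = 33
  PUSH R2  → stack: [33]
  PUSH R4  → stack: [33, 78]
  PUSH R1  → stack: [33, 78, 63]
  POP R1  → R1 = 63, stack: [33, 78]
  POP R2  → R2 = 78, stack: [33]
Final: R2 = 78

78


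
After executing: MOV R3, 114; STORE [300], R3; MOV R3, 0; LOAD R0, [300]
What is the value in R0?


Register and memory trace:
  MOV R3, 114  → R3 = 114
  STORE [300], R3  → mem[300] = 114
  MOV R3, 0  → R3 = 0
  LOAD R0, [300]  → R0 = mem[300] = 114
Final: R0 = 114

114


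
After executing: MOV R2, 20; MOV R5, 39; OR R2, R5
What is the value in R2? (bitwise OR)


Register state trace:
  MOV R2, 20  → R2 = 20 (0b00010100)
  MOV R5, 39  → R5 = 39 (0b00100111)
  OR R2, R5   → R2 = 20 OR 39 = 55 (0b00110111)
Final: R2 = 55

55


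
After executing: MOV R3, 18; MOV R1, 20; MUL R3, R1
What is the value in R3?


Register state trace:
  MOV R3, 18  → R3 = 18
  MOV R1, 20  → R1 = 20
  MUL R3, R1  → R3 = 18 * 20 = 360
Final: R3 = 360

360


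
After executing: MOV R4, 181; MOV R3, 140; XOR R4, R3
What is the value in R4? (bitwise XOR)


Register state trace:
  MOV R4, 181  → R4 = 181 (0b10110101)
  MOV R3, 140  → R3 = 140 (0b10001100)
  XOR R4, R3  → R4 = 181 XOR 140 = 57 (0b00111001)
Final: R4 = 57

57


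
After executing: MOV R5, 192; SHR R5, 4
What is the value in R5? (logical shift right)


Register state trace:
  MOV R5, 192  → R5 = 192
  SHR R5, 4  → R5 = 192 >> 4 = 192 // 2^4 = 12
Final: R5 = 12

12


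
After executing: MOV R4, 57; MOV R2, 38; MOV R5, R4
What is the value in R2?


Register state trace:
  MOV R4, 57  → R4 = 57
  MOV R2, 38  → R2 = 38
  MOV R5, R4  → R5 = 57
Final: R2 = 38

38


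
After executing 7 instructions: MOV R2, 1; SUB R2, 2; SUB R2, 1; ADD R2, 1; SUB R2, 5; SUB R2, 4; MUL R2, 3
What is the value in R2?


Register state trace:
  MOV R2, 1  → R2 = 1
  SUB R2, 2  → R2 = 1 - 2 = -1
  SUB R2, 1  → R2 = -1 - 1 = -2
  ADD R2, 1  → R2 = -2 + 1 = -1
  SUB R2, 5  → R2 = -1 - 5 = -6
  SUB R2, 4  → R2 = -6 - 4 = -10
  MUL R2, 3  → R2 = -10 * 3 = -30
Final: R2 = -30

-30


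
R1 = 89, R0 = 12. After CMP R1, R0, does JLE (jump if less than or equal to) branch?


Trace:
  R1 = 89, R0 = 12
  CMP R1, R0  → compares 89 vs 12
  JLE checks: is 89 less than or equal to 12?
  89 > 12, so condition is false
Branch taken: No

No


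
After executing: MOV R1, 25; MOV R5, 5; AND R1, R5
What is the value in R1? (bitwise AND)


Register state trace:
  MOV R1, 25  → R1 = 25 (0b00011001)
  MOV R5, 5  → R5 = 5 (0b00000101)
  AND R1, R5  → R1 = 25 AND 5 = 1 (0b00000001)
Final: R1 = 1

1


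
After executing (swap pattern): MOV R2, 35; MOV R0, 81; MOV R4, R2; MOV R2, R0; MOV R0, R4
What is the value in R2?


Register state trace (swap pattern):
  MOV R2, 35  → R2 = 35
  MOV R0, 81  → R0 = 81
  MOV R4, R2  → R4 = 35  (save R2)
  MOV R2, R0  → R2 = 81  (R2 gets R0's value)
  MOV R0, R4  → R0 = 35  (R0 gets saved value)
Final: R2 = 81

81


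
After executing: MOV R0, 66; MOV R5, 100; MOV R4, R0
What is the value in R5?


Register state trace:
  MOV R0, 66  → R0 = 66
  MOV R5, 100  → R5 = 100
  MOV R4, R0  → R4 = 66
Final: R5 = 100

100


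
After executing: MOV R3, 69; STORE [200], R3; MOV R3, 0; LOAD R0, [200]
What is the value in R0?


Register and memory trace:
  MOV R3, 69  → R3 = 69
  STORE [200], R3  → mem[200] = 69
  MOV R3, 0  → R3 = 0
  LOAD R0, [200]  → R0 = mem[200] = 69
Final: R0 = 69

69


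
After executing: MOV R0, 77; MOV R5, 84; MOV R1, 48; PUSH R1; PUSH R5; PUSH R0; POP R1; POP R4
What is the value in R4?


Stack trace (top is rightmost):
  MOV R0, 77  → R0 = 77
  MOV R5, 84  → R5 = 84
  MOV R1, 48  → R1 = 48
  PUSH R1  → stack: [48]
  PUSH R5  → stack: [48, 84]
  PUSH R0  → stack: [48, 84, 77]
  POP R1  → R1 = 77, stack: [48, 84]
  POP R4  → R4 = 84, stack: [48]
Final: R4 = 84

84


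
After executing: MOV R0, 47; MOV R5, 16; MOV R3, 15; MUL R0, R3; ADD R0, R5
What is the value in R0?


Register state trace:
  MOV R0, 47  → R0 = 47
  MOV R5, 16  → R5 = 16
  MOV R3, 15  → R3 = 15
  MUL R0, R3  → R0 = 47 * 15 = 705
  ADD R0, R5  → R0 = 705 + 16 = 721
Final: R0 = 721

721


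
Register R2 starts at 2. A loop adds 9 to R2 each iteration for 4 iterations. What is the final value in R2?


Starting value: R2 = 2
  Iter 1: R2 = 2 + 9 = 11
  Iter 2: R2 = 11 + 9 = 20
  Iter 3: R2 = 20 + 9 = 29
  Iter 4: R2 = 29 + 9 = 38
Final: R2 = 38

38


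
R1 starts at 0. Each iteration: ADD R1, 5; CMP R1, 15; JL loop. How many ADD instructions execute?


Loop trace (R1 starts at 0, target 15, step 5):
  ADD #1: R1 = 0 + 5 = 5  → 5 < 15, loop
  ADD #2: R1 = 5 + 5 = 10  → 10 < 15, loop
  ADD #3: R1 = 10 + 5 = 15  → 15 >= 15, exit
Total ADD instructions: 3

3


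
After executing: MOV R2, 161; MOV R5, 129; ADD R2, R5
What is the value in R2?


Register state trace:
  MOV R2, 161  → R2 = 161
  MOV R5, 129  → R5 = 129
  ADD R2, R5  → R2 = 161 + 129 = 290
Final: R2 = 290

290


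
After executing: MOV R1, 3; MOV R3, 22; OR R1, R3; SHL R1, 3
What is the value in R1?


Register state trace:
  MOV R1, 3  → R1 = 3 (0b00000011)
  MOV R3, 22  → R3 = 22 (0b00010110)
  OR R1, R3  → R1 = 3 OR 22 = 23 (0b00010111)
  SHL R1, 3  → R1 = 23 << 3 = 184
Final: R1 = 184

184


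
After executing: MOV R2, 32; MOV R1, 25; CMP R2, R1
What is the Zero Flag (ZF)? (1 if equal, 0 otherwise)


Register state trace:
  MOV R2, 32  → R2 = 32
  MOV R1, 25  → R1 = 25
  CMP R2, R1  → computes 32 - 25 = 7
  Result is nonzero, so values are not equal
ZF = 0

0


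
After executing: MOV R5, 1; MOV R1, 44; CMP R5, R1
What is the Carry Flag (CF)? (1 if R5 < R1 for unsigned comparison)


Register state trace:
  MOV R5, 1  → R5 = 1
  MOV R1, 44  → R1 = 44
  CMP R5, R1  → unsigned 1 - 44: borrow occurs
  1 < 44, so CF = 1
CF = 1

1


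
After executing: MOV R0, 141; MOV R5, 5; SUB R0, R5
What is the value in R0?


Register state trace:
  MOV R0, 141  → R0 = 141
  MOV R5, 5  → R5 = 5
  SUB R0, R5  → R0 = 141 - 5 = 136
Final: R0 = 136

136


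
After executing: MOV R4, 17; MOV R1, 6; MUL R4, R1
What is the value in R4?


Register state trace:
  MOV R4, 17  → R4 = 17
  MOV R1, 6  → R1 = 6
  MUL R4, R1  → R4 = 17 * 6 = 102
Final: R4 = 102

102


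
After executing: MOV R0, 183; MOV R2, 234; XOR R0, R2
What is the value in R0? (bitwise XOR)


Register state trace:
  MOV R0, 183  → R0 = 183 (0b10110111)
  MOV R2, 234  → R2 = 234 (0b11101010)
  XOR R0, R2  → R0 = 183 XOR 234 = 93 (0b01011101)
Final: R0 = 93

93


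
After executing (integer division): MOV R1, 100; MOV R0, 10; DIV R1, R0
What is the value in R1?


Register state trace:
  MOV R1, 100  → R1 = 100
  MOV R0, 10  → R0 = 10
  DIV R1, R0  → R1 = 100 // 10 = 10
Final: R1 = 10

10


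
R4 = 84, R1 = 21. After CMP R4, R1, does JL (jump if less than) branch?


Trace:
  R4 = 84, R1 = 21
  CMP R4, R1  → compares 84 vs 21
  JL checks: is 84 less than 21?
  84 > 21, so condition is false
Branch taken: No

No


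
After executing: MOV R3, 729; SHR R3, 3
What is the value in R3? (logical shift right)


Register state trace:
  MOV R3, 729  → R3 = 729
  SHR R3, 3  → R3 = 729 >> 3 = 729 // 2^3 = 91
Final: R3 = 91

91


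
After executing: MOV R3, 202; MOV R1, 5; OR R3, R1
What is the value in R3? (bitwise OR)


Register state trace:
  MOV R3, 202  → R3 = 202 (0b11001010)
  MOV R1, 5  → R1 = 5 (0b00000101)
  OR R3, R1   → R3 = 202 OR 5 = 207 (0b11001111)
Final: R3 = 207

207


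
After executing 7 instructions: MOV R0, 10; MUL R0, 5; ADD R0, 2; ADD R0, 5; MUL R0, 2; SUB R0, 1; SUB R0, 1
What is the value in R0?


Register state trace:
  MOV R0, 10  → R0 = 10
  MUL R0, 5  → R0 = 10 * 5 = 50
  ADD R0, 2  → R0 = 50 + 2 = 52
  ADD R0, 5  → R0 = 52 + 5 = 57
  MUL R0, 2  → R0 = 57 * 2 = 114
  SUB R0, 1  → R0 = 114 - 1 = 113
  SUB R0, 1  → R0 = 113 - 1 = 112
Final: R0 = 112

112


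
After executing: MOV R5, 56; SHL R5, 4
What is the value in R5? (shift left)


Register state trace:
  MOV R5, 56  → R5 = 56
  SHL R5, 4  → R5 = 56 << 4 = 56 * 2^4 = 896
Final: R5 = 896

896


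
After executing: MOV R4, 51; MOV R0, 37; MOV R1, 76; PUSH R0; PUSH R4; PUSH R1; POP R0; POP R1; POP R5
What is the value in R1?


Stack trace (top is rightmost):
  MOV R4, 51  → R4 = 51
  MOV R0, 37  → R0 = 37
  MOV R1, 76  → R1 = 76
  PUSH R0  → stack: [37]
  PUSH R4  → stack: [37, 51]
  PUSH R1  → stack: [37, 51, 76]
  POP R0  → R0 = 76, stack: [37, 51]
  POP R1  → R1 = 51, stack: [37]
  POP R5  → R5 = 37, stack: []
Final: R1 = 51

51


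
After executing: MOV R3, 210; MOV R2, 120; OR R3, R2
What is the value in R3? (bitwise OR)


Register state trace:
  MOV R3, 210  → R3 = 210 (0b11010010)
  MOV R2, 120  → R2 = 120 (0b01111000)
  OR R3, R2   → R3 = 210 OR 120 = 250 (0b11111010)
Final: R3 = 250

250


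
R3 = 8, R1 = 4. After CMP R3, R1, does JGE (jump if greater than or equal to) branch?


Trace:
  R3 = 8, R1 = 4
  CMP R3, R1  → compares 8 vs 4
  JGE checks: is 8 greater than or equal to 4?
  8 > 4, so condition is true
Branch taken: Yes

Yes


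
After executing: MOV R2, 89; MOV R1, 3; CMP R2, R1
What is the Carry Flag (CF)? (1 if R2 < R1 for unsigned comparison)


Register state trace:
  MOV R2, 89  → R2 = 89
  MOV R1, 3  → R1 = 3
  CMP R2, R1  → unsigned 89 - 3: no borrow
  89 >= 3, so CF = 0
CF = 0

0


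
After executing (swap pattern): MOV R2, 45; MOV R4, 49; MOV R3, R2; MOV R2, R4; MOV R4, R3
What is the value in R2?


Register state trace (swap pattern):
  MOV R2, 45  → R2 = 45
  MOV R4, 49  → R4 = 49
  MOV R3, R2  → R3 = 45  (save R2)
  MOV R2, R4  → R2 = 49  (R2 gets R4's value)
  MOV R4, R3  → R4 = 45  (R4 gets saved value)
Final: R2 = 49

49


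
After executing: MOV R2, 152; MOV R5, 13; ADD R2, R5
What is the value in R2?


Register state trace:
  MOV R2, 152  → R2 = 152
  MOV R5, 13  → R5 = 13
  ADD R2, R5  → R2 = 152 + 13 = 165
Final: R2 = 165

165


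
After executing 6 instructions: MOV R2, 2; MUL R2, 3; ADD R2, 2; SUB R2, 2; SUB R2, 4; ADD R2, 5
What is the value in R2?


Register state trace:
  MOV R2, 2  → R2 = 2
  MUL R2, 3  → R2 = 2 * 3 = 6
  ADD R2, 2  → R2 = 6 + 2 = 8
  SUB R2, 2  → R2 = 8 - 2 = 6
  SUB R2, 4  → R2 = 6 - 4 = 2
  ADD R2, 5  → R2 = 2 + 5 = 7
Final: R2 = 7

7


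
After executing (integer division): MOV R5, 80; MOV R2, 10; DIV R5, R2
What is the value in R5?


Register state trace:
  MOV R5, 80  → R5 = 80
  MOV R2, 10  → R2 = 10
  DIV R5, R2  → R5 = 80 // 10 = 8
Final: R5 = 8

8


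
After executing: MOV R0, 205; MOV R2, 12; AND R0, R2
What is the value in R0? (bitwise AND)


Register state trace:
  MOV R0, 205  → R0 = 205 (0b11001101)
  MOV R2, 12  → R2 = 12 (0b00001100)
  AND R0, R2  → R0 = 205 AND 12 = 12 (0b00001100)
Final: R0 = 12

12


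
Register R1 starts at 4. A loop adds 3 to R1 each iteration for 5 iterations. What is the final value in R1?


Starting value: R1 = 4
  Iter 1: R1 = 4 + 3 = 7
  Iter 2: R1 = 7 + 3 = 10
  Iter 3: R1 = 10 + 3 = 13
  Iter 4: R1 = 13 + 3 = 16
  Iter 5: R1 = 16 + 3 = 19
Final: R1 = 19

19


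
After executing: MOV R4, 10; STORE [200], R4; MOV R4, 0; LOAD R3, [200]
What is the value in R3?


Register and memory trace:
  MOV R4, 10  → R4 = 10
  STORE [200], R4  → mem[200] = 10
  MOV R4, 0  → R4 = 0
  LOAD R3, [200]  → R3 = mem[200] = 10
Final: R3 = 10

10


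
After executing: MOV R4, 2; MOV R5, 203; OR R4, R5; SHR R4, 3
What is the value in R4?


Register state trace:
  MOV R4, 2  → R4 = 2 (0b00000010)
  MOV R5, 203  → R5 = 203 (0b11001011)
  OR R4, R5  → R4 = 2 OR 203 = 203 (0b11001011)
  SHR R4, 3  → R4 = 203 >> 3 = 25
Final: R4 = 25

25


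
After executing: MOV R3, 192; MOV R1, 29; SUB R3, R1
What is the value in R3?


Register state trace:
  MOV R3, 192  → R3 = 192
  MOV R1, 29  → R1 = 29
  SUB R3, R1  → R3 = 192 - 29 = 163
Final: R3 = 163

163


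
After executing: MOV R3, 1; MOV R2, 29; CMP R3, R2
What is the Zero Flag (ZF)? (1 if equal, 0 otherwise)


Register state trace:
  MOV R3, 1  → R3 = 1
  MOV R2, 29  → R2 = 29
  CMP R3, R2  → computes 1 - 29 = -28
  Result is nonzero, so values are not equal
ZF = 0

0


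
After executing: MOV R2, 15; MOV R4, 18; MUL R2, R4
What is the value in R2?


Register state trace:
  MOV R2, 15  → R2 = 15
  MOV R4, 18  → R4 = 18
  MUL R2, R4  → R2 = 15 * 18 = 270
Final: R2 = 270

270


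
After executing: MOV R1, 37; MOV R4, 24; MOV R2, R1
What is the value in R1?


Register state trace:
  MOV R1, 37  → R1 = 37
  MOV R4, 24  → R4 = 24
  MOV R2, R1  → R2 = 37
Final: R1 = 37

37


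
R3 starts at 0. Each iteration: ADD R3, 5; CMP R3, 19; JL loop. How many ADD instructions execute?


Loop trace (R3 starts at 0, target 19, step 5):
  ADD #1: R3 = 0 + 5 = 5  → 5 < 19, loop
  ADD #2: R3 = 5 + 5 = 10  → 10 < 19, loop
  ADD #3: R3 = 10 + 5 = 15  → 15 < 19, loop
  ADD #4: R3 = 15 + 5 = 20  → 20 >= 19, exit
Total ADD instructions: 4

4


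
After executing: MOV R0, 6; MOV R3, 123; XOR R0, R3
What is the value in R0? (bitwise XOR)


Register state trace:
  MOV R0, 6  → R0 = 6 (0b00000110)
  MOV R3, 123  → R3 = 123 (0b01111011)
  XOR R0, R3  → R0 = 6 XOR 123 = 125 (0b01111101)
Final: R0 = 125

125


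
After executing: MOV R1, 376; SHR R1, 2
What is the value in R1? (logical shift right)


Register state trace:
  MOV R1, 376  → R1 = 376
  SHR R1, 2  → R1 = 376 >> 2 = 376 // 2^2 = 94
Final: R1 = 94

94


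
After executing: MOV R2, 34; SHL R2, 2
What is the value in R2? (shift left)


Register state trace:
  MOV R2, 34  → R2 = 34
  SHL R2, 2  → R2 = 34 << 2 = 34 * 2^2 = 136
Final: R2 = 136

136


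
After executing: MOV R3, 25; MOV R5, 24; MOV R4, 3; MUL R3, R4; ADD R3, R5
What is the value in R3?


Register state trace:
  MOV R3, 25  → R3 = 25
  MOV R5, 24  → R5 = 24
  MOV R4, 3  → R4 = 3
  MUL R3, R4  → R3 = 25 * 3 = 75
  ADD R3, R5  → R3 = 75 + 24 = 99
Final: R3 = 99

99


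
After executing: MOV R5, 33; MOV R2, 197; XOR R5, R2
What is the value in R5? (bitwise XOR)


Register state trace:
  MOV R5, 33  → R5 = 33 (0b00100001)
  MOV R2, 197  → R2 = 197 (0b11000101)
  XOR R5, R2  → R5 = 33 XOR 197 = 228 (0b11100100)
Final: R5 = 228

228


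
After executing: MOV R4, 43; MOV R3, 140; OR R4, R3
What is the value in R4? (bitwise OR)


Register state trace:
  MOV R4, 43  → R4 = 43 (0b00101011)
  MOV R3, 140  → R3 = 140 (0b10001100)
  OR R4, R3   → R4 = 43 OR 140 = 175 (0b10101111)
Final: R4 = 175

175


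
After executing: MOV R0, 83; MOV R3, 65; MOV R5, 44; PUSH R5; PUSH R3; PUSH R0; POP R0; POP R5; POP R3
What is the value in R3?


Stack trace (top is rightmost):
  MOV R0, 83  → R0 = 83
  MOV R3, 65  → R3 = 65
  MOV R5, 44  → R5 = 44
  PUSH R5  → stack: [44]
  PUSH R3  → stack: [44, 65]
  PUSH R0  → stack: [44, 65, 83]
  POP R0  → R0 = 83, stack: [44, 65]
  POP R5  → R5 = 65, stack: [44]
  POP R3  → R3 = 44, stack: []
Final: R3 = 44

44


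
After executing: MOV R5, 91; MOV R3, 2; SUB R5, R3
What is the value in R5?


Register state trace:
  MOV R5, 91  → R5 = 91
  MOV R3, 2  → R3 = 2
  SUB R5, R3  → R5 = 91 - 2 = 89
Final: R5 = 89

89


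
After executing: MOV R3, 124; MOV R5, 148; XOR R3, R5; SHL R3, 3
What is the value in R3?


Register state trace:
  MOV R3, 124  → R3 = 124 (0b01111100)
  MOV R5, 148  → R5 = 148 (0b10010100)
  XOR R3, R5  → R3 = 124 XOR 148 = 232 (0b11101000)
  SHL R3, 3  → R3 = 232 << 3 = 1856
Final: R3 = 1856

1856


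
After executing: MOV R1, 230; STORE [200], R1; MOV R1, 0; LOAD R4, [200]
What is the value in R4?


Register and memory trace:
  MOV R1, 230  → R1 = 230
  STORE [200], R1  → mem[200] = 230
  MOV R1, 0  → R1 = 0
  LOAD R4, [200]  → R4 = mem[200] = 230
Final: R4 = 230

230


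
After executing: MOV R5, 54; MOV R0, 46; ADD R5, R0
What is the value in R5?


Register state trace:
  MOV R5, 54  → R5 = 54
  MOV R0, 46  → R0 = 46
  ADD R5, R0  → R5 = 54 + 46 = 100
Final: R5 = 100

100


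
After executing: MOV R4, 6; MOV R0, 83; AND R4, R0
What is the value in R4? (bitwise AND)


Register state trace:
  MOV R4, 6  → R4 = 6 (0b00000110)
  MOV R0, 83  → R0 = 83 (0b01010011)
  AND R4, R0  → R4 = 6 AND 83 = 2 (0b00000010)
Final: R4 = 2

2


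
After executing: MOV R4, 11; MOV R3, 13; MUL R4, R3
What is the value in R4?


Register state trace:
  MOV R4, 11  → R4 = 11
  MOV R3, 13  → R3 = 13
  MUL R4, R3  → R4 = 11 * 13 = 143
Final: R4 = 143

143


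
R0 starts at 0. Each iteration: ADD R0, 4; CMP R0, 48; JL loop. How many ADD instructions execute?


Loop trace (R0 starts at 0, target 48, step 4):
  ADD #1: R0 = 0 + 4 = 4  → 4 < 48, loop
  ADD #2: R0 = 4 + 4 = 8  → 8 < 48, loop
  ADD #3: R0 = 8 + 4 = 12  → 12 < 48, loop
  ADD #4: R0 = 12 + 4 = 16  → 16 < 48, loop
  ADD #5: R0 = 16 + 4 = 20  → 20 < 48, loop
  ADD #6: R0 = 20 + 4 = 24  → 24 < 48, loop
  ADD #7: R0 = 24 + 4 = 28  → 28 < 48, loop
  ADD #8: R0 = 28 + 4 = 32  → 32 < 48, loop
  ADD #9: R0 = 32 + 4 = 36  → 36 < 48, loop
  ADD #10: R0 = 36 + 4 = 40  → 40 < 48, loop
  ADD #11: R0 = 40 + 4 = 44  → 44 < 48, loop
  ADD #12: R0 = 44 + 4 = 48  → 48 >= 48, exit
Total ADD instructions: 12

12


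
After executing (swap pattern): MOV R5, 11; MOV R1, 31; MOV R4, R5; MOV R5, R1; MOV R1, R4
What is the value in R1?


Register state trace (swap pattern):
  MOV R5, 11  → R5 = 11
  MOV R1, 31  → R1 = 31
  MOV R4, R5  → R4 = 11  (save R5)
  MOV R5, R1  → R5 = 31  (R5 gets R1's value)
  MOV R1, R4  → R1 = 11  (R1 gets saved value)
Final: R1 = 11

11


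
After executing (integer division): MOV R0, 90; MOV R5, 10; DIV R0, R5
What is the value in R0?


Register state trace:
  MOV R0, 90  → R0 = 90
  MOV R5, 10  → R5 = 10
  DIV R0, R5  → R0 = 90 // 10 = 9
Final: R0 = 9

9


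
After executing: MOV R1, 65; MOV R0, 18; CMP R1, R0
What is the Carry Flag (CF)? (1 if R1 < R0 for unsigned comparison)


Register state trace:
  MOV R1, 65  → R1 = 65
  MOV R0, 18  → R0 = 18
  CMP R1, R0  → unsigned 65 - 18: no borrow
  65 >= 18, so CF = 0
CF = 0

0


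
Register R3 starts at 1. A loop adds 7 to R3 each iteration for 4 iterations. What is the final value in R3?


Starting value: R3 = 1
  Iter 1: R3 = 1 + 7 = 8
  Iter 2: R3 = 8 + 7 = 15
  Iter 3: R3 = 15 + 7 = 22
  Iter 4: R3 = 22 + 7 = 29
Final: R3 = 29

29


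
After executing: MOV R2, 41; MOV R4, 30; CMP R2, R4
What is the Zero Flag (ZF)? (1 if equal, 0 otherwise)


Register state trace:
  MOV R2, 41  → R2 = 41
  MOV R4, 30  → R4 = 30
  CMP R2, R4  → computes 41 - 30 = 11
  Result is nonzero, so values are not equal
ZF = 0

0


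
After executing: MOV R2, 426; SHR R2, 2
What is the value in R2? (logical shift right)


Register state trace:
  MOV R2, 426  → R2 = 426
  SHR R2, 2  → R2 = 426 >> 2 = 426 // 2^2 = 106
Final: R2 = 106

106


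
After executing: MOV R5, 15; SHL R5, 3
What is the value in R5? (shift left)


Register state trace:
  MOV R5, 15  → R5 = 15
  SHL R5, 3  → R5 = 15 << 3 = 15 * 2^3 = 120
Final: R5 = 120

120


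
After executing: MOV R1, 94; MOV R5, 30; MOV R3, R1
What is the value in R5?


Register state trace:
  MOV R1, 94  → R1 = 94
  MOV R5, 30  → R5 = 30
  MOV R3, R1  → R3 = 94
Final: R5 = 30

30


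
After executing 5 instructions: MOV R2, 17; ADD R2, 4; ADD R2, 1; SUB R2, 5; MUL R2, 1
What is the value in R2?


Register state trace:
  MOV R2, 17  → R2 = 17
  ADD R2, 4  → R2 = 17 + 4 = 21
  ADD R2, 1  → R2 = 21 + 1 = 22
  SUB R2, 5  → R2 = 22 - 5 = 17
  MUL R2, 1  → R2 = 17 * 1 = 17
Final: R2 = 17

17


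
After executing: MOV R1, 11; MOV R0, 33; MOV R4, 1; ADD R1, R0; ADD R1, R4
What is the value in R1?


Register state trace:
  MOV R1, 11  → R1 = 11
  MOV R0, 33  → R0 = 33
  MOV R4, 1  → R4 = 1
  ADD R1, R0  → R1 = 11 + 33 = 44
  ADD R1, R4  → R1 = 44 + 1 = 45
Final: R1 = 45

45


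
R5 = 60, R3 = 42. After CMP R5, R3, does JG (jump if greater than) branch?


Trace:
  R5 = 60, R3 = 42
  CMP R5, R3  → compares 60 vs 42
  JG checks: is 60 greater than 42?
  60 > 42, so condition is true
Branch taken: Yes

Yes


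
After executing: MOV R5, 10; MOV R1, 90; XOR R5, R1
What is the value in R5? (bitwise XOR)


Register state trace:
  MOV R5, 10  → R5 = 10 (0b00001010)
  MOV R1, 90  → R1 = 90 (0b01011010)
  XOR R5, R1  → R5 = 10 XOR 90 = 80 (0b01010000)
Final: R5 = 80

80


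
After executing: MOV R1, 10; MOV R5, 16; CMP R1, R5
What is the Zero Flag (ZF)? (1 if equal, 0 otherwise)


Register state trace:
  MOV R1, 10  → R1 = 10
  MOV R5, 16  → R5 = 16
  CMP R1, R5  → computes 10 - 16 = -6
  Result is nonzero, so values are not equal
ZF = 0

0


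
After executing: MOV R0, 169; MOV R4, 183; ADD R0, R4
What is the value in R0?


Register state trace:
  MOV R0, 169  → R0 = 169
  MOV R4, 183  → R4 = 183
  ADD R0, R4  → R0 = 169 + 183 = 352
Final: R0 = 352

352


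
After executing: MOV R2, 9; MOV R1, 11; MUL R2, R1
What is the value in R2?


Register state trace:
  MOV R2, 9  → R2 = 9
  MOV R1, 11  → R1 = 11
  MUL R2, R1  → R2 = 9 * 11 = 99
Final: R2 = 99

99


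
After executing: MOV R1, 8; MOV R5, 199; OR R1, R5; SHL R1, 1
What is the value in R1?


Register state trace:
  MOV R1, 8  → R1 = 8 (0b00001000)
  MOV R5, 199  → R5 = 199 (0b11000111)
  OR R1, R5  → R1 = 8 OR 199 = 207 (0b11001111)
  SHL R1, 1  → R1 = 207 << 1 = 414
Final: R1 = 414

414


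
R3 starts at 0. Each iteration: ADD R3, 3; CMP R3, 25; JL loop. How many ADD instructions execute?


Loop trace (R3 starts at 0, target 25, step 3):
  ADD #1: R3 = 0 + 3 = 3  → 3 < 25, loop
  ADD #2: R3 = 3 + 3 = 6  → 6 < 25, loop
  ADD #3: R3 = 6 + 3 = 9  → 9 < 25, loop
  ADD #4: R3 = 9 + 3 = 12  → 12 < 25, loop
  ADD #5: R3 = 12 + 3 = 15  → 15 < 25, loop
  ADD #6: R3 = 15 + 3 = 18  → 18 < 25, loop
  ADD #7: R3 = 18 + 3 = 21  → 21 < 25, loop
  ADD #8: R3 = 21 + 3 = 24  → 24 < 25, loop
  ADD #9: R3 = 24 + 3 = 27  → 27 >= 25, exit
Total ADD instructions: 9

9


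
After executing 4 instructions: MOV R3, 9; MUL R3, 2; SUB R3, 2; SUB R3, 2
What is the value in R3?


Register state trace:
  MOV R3, 9  → R3 = 9
  MUL R3, 2  → R3 = 9 * 2 = 18
  SUB R3, 2  → R3 = 18 - 2 = 16
  SUB R3, 2  → R3 = 16 - 2 = 14
Final: R3 = 14

14


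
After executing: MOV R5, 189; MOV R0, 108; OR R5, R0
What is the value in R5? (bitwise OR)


Register state trace:
  MOV R5, 189  → R5 = 189 (0b10111101)
  MOV R0, 108  → R0 = 108 (0b01101100)
  OR R5, R0   → R5 = 189 OR 108 = 253 (0b11111101)
Final: R5 = 253

253


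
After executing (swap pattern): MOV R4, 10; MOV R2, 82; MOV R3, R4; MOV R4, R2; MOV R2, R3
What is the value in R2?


Register state trace (swap pattern):
  MOV R4, 10  → R4 = 10
  MOV R2, 82  → R2 = 82
  MOV R3, R4  → R3 = 10  (save R4)
  MOV R4, R2  → R4 = 82  (R4 gets R2's value)
  MOV R2, R3  → R2 = 10  (R2 gets saved value)
Final: R2 = 10

10


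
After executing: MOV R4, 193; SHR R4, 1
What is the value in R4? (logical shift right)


Register state trace:
  MOV R4, 193  → R4 = 193
  SHR R4, 1  → R4 = 193 >> 1 = 193 // 2^1 = 96
Final: R4 = 96

96


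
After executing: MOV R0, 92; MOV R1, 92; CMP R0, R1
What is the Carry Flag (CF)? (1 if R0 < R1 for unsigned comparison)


Register state trace:
  MOV R0, 92  → R0 = 92
  MOV R1, 92  → R1 = 92
  CMP R0, R1  → unsigned 92 - 92: no borrow
  92 >= 92, so CF = 0
CF = 0

0


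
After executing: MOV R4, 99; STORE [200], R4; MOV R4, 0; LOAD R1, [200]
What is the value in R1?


Register and memory trace:
  MOV R4, 99  → R4 = 99
  STORE [200], R4  → mem[200] = 99
  MOV R4, 0  → R4 = 0
  LOAD R1, [200]  → R1 = mem[200] = 99
Final: R1 = 99

99


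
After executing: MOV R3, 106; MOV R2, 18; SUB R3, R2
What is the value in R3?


Register state trace:
  MOV R3, 106  → R3 = 106
  MOV R2, 18  → R2 = 18
  SUB R3, R2  → R3 = 106 - 18 = 88
Final: R3 = 88

88


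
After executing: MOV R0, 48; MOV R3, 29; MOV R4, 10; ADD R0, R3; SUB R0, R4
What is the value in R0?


Register state trace:
  MOV R0, 48  → R0 = 48
  MOV R3, 29  → R3 = 29
  MOV R4, 10  → R4 = 10
  ADD R0, R3  → R0 = 48 + 29 = 77
  SUB R0, R4  → R0 = 77 - 10 = 67
Final: R0 = 67

67


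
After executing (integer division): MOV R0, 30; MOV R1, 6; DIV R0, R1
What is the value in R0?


Register state trace:
  MOV R0, 30  → R0 = 30
  MOV R1, 6  → R1 = 6
  DIV R0, R1  → R0 = 30 // 6 = 5
Final: R0 = 5

5


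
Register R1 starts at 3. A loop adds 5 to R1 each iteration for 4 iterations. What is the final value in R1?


Starting value: R1 = 3
  Iter 1: R1 = 3 + 5 = 8
  Iter 2: R1 = 8 + 5 = 13
  Iter 3: R1 = 13 + 5 = 18
  Iter 4: R1 = 18 + 5 = 23
Final: R1 = 23

23


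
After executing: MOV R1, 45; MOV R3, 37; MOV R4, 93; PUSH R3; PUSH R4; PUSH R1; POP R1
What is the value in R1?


Stack trace (top is rightmost):
  MOV R1, 45  → R1 = 45
  MOV R3, 37  → R3 = 37
  MOV R4, 93  → R4 = 93
  PUSH R3  → stack: [37]
  PUSH R4  → stack: [37, 93]
  PUSH R1  → stack: [37, 93, 45]
  POP R1  → R1 = 45, stack: [37, 93]
Final: R1 = 45

45


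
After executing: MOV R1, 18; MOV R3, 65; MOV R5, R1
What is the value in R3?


Register state trace:
  MOV R1, 18  → R1 = 18
  MOV R3, 65  → R3 = 65
  MOV R5, R1  → R5 = 18
Final: R3 = 65

65


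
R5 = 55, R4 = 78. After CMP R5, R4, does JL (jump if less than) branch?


Trace:
  R5 = 55, R4 = 78
  CMP R5, R4  → compares 55 vs 78
  JL checks: is 55 less than 78?
  55 < 78, so condition is true
Branch taken: Yes

Yes


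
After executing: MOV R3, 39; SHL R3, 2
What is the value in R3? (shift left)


Register state trace:
  MOV R3, 39  → R3 = 39
  SHL R3, 2  → R3 = 39 << 2 = 39 * 2^2 = 156
Final: R3 = 156

156


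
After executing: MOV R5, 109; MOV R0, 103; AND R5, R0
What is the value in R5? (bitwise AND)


Register state trace:
  MOV R5, 109  → R5 = 109 (0b01101101)
  MOV R0, 103  → R0 = 103 (0b01100111)
  AND R5, R0  → R5 = 109 AND 103 = 101 (0b01100101)
Final: R5 = 101

101


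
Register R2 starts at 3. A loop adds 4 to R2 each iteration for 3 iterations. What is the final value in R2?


Starting value: R2 = 3
  Iter 1: R2 = 3 + 4 = 7
  Iter 2: R2 = 7 + 4 = 11
  Iter 3: R2 = 11 + 4 = 15
Final: R2 = 15

15


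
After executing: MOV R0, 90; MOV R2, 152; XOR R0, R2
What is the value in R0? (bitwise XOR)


Register state trace:
  MOV R0, 90  → R0 = 90 (0b01011010)
  MOV R2, 152  → R2 = 152 (0b10011000)
  XOR R0, R2  → R0 = 90 XOR 152 = 194 (0b11000010)
Final: R0 = 194

194


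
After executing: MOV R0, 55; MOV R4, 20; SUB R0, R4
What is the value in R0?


Register state trace:
  MOV R0, 55  → R0 = 55
  MOV R4, 20  → R4 = 20
  SUB R0, R4  → R0 = 55 - 20 = 35
Final: R0 = 35

35


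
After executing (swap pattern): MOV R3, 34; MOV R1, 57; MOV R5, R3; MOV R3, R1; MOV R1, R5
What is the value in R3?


Register state trace (swap pattern):
  MOV R3, 34  → R3 = 34
  MOV R1, 57  → R1 = 57
  MOV R5, R3  → R5 = 34  (save R3)
  MOV R3, R1  → R3 = 57  (R3 gets R1's value)
  MOV R1, R5  → R1 = 34  (R1 gets saved value)
Final: R3 = 57

57


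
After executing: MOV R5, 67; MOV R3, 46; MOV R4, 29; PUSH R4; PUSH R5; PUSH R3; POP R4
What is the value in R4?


Stack trace (top is rightmost):
  MOV R5, 67  → R5 = 67
  MOV R3, 46  → R3 = 46
  MOV R4, 29  → R4 = 29
  PUSH R4  → stack: [29]
  PUSH R5  → stack: [29, 67]
  PUSH R3  → stack: [29, 67, 46]
  POP R4  → R4 = 46, stack: [29, 67]
Final: R4 = 46

46


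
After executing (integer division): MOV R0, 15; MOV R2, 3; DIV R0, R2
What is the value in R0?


Register state trace:
  MOV R0, 15  → R0 = 15
  MOV R2, 3  → R2 = 3
  DIV R0, R2  → R0 = 15 // 3 = 5
Final: R0 = 5

5


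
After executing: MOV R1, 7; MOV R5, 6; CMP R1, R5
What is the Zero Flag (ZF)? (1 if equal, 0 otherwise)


Register state trace:
  MOV R1, 7  → R1 = 7
  MOV R5, 6  → R5 = 6
  CMP R1, R5  → computes 7 - 6 = 1
  Result is nonzero, so values are not equal
ZF = 0

0


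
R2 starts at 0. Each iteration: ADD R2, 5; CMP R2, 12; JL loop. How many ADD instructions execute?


Loop trace (R2 starts at 0, target 12, step 5):
  ADD #1: R2 = 0 + 5 = 5  → 5 < 12, loop
  ADD #2: R2 = 5 + 5 = 10  → 10 < 12, loop
  ADD #3: R2 = 10 + 5 = 15  → 15 >= 12, exit
Total ADD instructions: 3

3


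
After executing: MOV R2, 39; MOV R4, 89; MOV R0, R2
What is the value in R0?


Register state trace:
  MOV R2, 39  → R2 = 39
  MOV R4, 89  → R4 = 89
  MOV R0, R2  → R0 = 39
Final: R0 = 39

39


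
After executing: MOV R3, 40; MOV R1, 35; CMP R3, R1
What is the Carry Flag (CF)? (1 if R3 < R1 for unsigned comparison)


Register state trace:
  MOV R3, 40  → R3 = 40
  MOV R1, 35  → R1 = 35
  CMP R3, R1  → unsigned 40 - 35: no borrow
  40 >= 35, so CF = 0
CF = 0

0


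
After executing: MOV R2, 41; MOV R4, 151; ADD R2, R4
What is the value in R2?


Register state trace:
  MOV R2, 41  → R2 = 41
  MOV R4, 151  → R4 = 151
  ADD R2, R4  → R2 = 41 + 151 = 192
Final: R2 = 192

192


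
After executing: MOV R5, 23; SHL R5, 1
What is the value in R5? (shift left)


Register state trace:
  MOV R5, 23  → R5 = 23
  SHL R5, 1  → R5 = 23 << 1 = 23 * 2^1 = 46
Final: R5 = 46

46


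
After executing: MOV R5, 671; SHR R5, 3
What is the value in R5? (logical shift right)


Register state trace:
  MOV R5, 671  → R5 = 671
  SHR R5, 3  → R5 = 671 >> 3 = 671 // 2^3 = 83
Final: R5 = 83

83


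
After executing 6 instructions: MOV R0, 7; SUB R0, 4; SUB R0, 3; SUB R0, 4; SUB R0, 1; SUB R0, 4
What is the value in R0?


Register state trace:
  MOV R0, 7  → R0 = 7
  SUB R0, 4  → R0 = 7 - 4 = 3
  SUB R0, 3  → R0 = 3 - 3 = 0
  SUB R0, 4  → R0 = 0 - 4 = -4
  SUB R0, 1  → R0 = -4 - 1 = -5
  SUB R0, 4  → R0 = -5 - 4 = -9
Final: R0 = -9

-9


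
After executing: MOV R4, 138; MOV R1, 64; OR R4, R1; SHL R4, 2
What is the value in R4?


Register state trace:
  MOV R4, 138  → R4 = 138 (0b10001010)
  MOV R1, 64  → R1 = 64 (0b01000000)
  OR R4, R1  → R4 = 138 OR 64 = 202 (0b11001010)
  SHL R4, 2  → R4 = 202 << 2 = 808
Final: R4 = 808

808


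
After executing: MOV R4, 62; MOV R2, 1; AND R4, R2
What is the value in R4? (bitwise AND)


Register state trace:
  MOV R4, 62  → R4 = 62 (0b00111110)
  MOV R2, 1  → R2 = 1 (0b00000001)
  AND R4, R2  → R4 = 62 AND 1 = 0 (0b00000000)
Final: R4 = 0

0


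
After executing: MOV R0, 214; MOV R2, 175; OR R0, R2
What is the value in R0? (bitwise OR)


Register state trace:
  MOV R0, 214  → R0 = 214 (0b11010110)
  MOV R2, 175  → R2 = 175 (0b10101111)
  OR R0, R2   → R0 = 214 OR 175 = 255 (0b11111111)
Final: R0 = 255

255


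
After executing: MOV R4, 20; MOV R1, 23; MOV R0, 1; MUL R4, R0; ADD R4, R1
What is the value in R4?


Register state trace:
  MOV R4, 20  → R4 = 20
  MOV R1, 23  → R1 = 23
  MOV R0, 1  → R0 = 1
  MUL R4, R0  → R4 = 20 * 1 = 20
  ADD R4, R1  → R4 = 20 + 23 = 43
Final: R4 = 43

43


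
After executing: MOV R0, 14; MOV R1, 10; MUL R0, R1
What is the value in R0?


Register state trace:
  MOV R0, 14  → R0 = 14
  MOV R1, 10  → R1 = 10
  MUL R0, R1  → R0 = 14 * 10 = 140
Final: R0 = 140

140


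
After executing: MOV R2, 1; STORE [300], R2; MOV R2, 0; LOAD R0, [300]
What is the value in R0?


Register and memory trace:
  MOV R2, 1  → R2 = 1
  STORE [300], R2  → mem[300] = 1
  MOV R2, 0  → R2 = 0
  LOAD R0, [300]  → R0 = mem[300] = 1
Final: R0 = 1

1


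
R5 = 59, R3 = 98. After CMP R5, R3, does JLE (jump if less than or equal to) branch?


Trace:
  R5 = 59, R3 = 98
  CMP R5, R3  → compares 59 vs 98
  JLE checks: is 59 less than or equal to 98?
  59 < 98, so condition is true
Branch taken: Yes

Yes


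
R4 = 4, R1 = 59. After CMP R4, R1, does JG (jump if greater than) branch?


Trace:
  R4 = 4, R1 = 59
  CMP R4, R1  → compares 4 vs 59
  JG checks: is 4 greater than 59?
  4 < 59, so condition is false
Branch taken: No

No


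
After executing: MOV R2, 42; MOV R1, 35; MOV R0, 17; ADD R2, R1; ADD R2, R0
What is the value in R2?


Register state trace:
  MOV R2, 42  → R2 = 42
  MOV R1, 35  → R1 = 35
  MOV R0, 17  → R0 = 17
  ADD R2, R1  → R2 = 42 + 35 = 77
  ADD R2, R0  → R2 = 77 + 17 = 94
Final: R2 = 94

94


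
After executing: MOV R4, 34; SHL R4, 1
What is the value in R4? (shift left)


Register state trace:
  MOV R4, 34  → R4 = 34
  SHL R4, 1  → R4 = 34 << 1 = 34 * 2^1 = 68
Final: R4 = 68

68


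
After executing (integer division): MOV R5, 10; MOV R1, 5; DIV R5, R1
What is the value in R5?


Register state trace:
  MOV R5, 10  → R5 = 10
  MOV R1, 5  → R1 = 5
  DIV R5, R1  → R5 = 10 // 5 = 2
Final: R5 = 2

2


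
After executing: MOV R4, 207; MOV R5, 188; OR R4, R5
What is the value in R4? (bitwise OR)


Register state trace:
  MOV R4, 207  → R4 = 207 (0b11001111)
  MOV R5, 188  → R5 = 188 (0b10111100)
  OR R4, R5   → R4 = 207 OR 188 = 255 (0b11111111)
Final: R4 = 255

255


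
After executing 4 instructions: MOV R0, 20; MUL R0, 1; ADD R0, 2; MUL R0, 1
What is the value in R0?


Register state trace:
  MOV R0, 20  → R0 = 20
  MUL R0, 1  → R0 = 20 * 1 = 20
  ADD R0, 2  → R0 = 20 + 2 = 22
  MUL R0, 1  → R0 = 22 * 1 = 22
Final: R0 = 22

22


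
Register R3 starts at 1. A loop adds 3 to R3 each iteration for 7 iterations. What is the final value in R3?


Starting value: R3 = 1
  Iter 1: R3 = 1 + 3 = 4
  Iter 2: R3 = 4 + 3 = 7
  Iter 3: R3 = 7 + 3 = 10
  Iter 4: R3 = 10 + 3 = 13
  Iter 5: R3 = 13 + 3 = 16
  Iter 6: R3 = 16 + 3 = 19
  Iter 7: R3 = 19 + 3 = 22
Final: R3 = 22

22


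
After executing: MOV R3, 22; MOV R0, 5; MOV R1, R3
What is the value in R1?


Register state trace:
  MOV R3, 22  → R3 = 22
  MOV R0, 5  → R0 = 5
  MOV R1, R3  → R1 = 22
Final: R1 = 22

22


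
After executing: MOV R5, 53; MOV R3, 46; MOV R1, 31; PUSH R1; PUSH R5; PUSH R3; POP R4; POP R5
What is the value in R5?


Stack trace (top is rightmost):
  MOV R5, 53  → R5 = 53
  MOV R3, 46  → R3 = 46
  MOV R1, 31  → R1 = 31
  PUSH R1  → stack: [31]
  PUSH R5  → stack: [31, 53]
  PUSH R3  → stack: [31, 53, 46]
  POP R4  → R4 = 46, stack: [31, 53]
  POP R5  → R5 = 53, stack: [31]
Final: R5 = 53

53


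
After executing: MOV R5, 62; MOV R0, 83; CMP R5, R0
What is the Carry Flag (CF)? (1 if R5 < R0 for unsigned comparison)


Register state trace:
  MOV R5, 62  → R5 = 62
  MOV R0, 83  → R0 = 83
  CMP R5, R0  → unsigned 62 - 83: borrow occurs
  62 < 83, so CF = 1
CF = 1

1


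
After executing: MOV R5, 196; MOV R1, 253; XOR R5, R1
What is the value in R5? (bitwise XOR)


Register state trace:
  MOV R5, 196  → R5 = 196 (0b11000100)
  MOV R1, 253  → R1 = 253 (0b11111101)
  XOR R5, R1  → R5 = 196 XOR 253 = 57 (0b00111001)
Final: R5 = 57

57


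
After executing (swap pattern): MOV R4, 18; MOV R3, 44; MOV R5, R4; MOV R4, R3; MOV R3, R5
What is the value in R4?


Register state trace (swap pattern):
  MOV R4, 18  → R4 = 18
  MOV R3, 44  → R3 = 44
  MOV R5, R4  → R5 = 18  (save R4)
  MOV R4, R3  → R4 = 44  (R4 gets R3's value)
  MOV R3, R5  → R3 = 18  (R3 gets saved value)
Final: R4 = 44

44


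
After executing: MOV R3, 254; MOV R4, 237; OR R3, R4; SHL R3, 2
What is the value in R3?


Register state trace:
  MOV R3, 254  → R3 = 254 (0b11111110)
  MOV R4, 237  → R4 = 237 (0b11101101)
  OR R3, R4  → R3 = 254 OR 237 = 255 (0b11111111)
  SHL R3, 2  → R3 = 255 << 2 = 1020
Final: R3 = 1020

1020


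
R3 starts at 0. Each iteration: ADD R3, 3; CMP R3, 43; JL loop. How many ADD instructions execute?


Loop trace (R3 starts at 0, target 43, step 3):
  ADD #1: R3 = 0 + 3 = 3  → 3 < 43, loop
  ADD #2: R3 = 3 + 3 = 6  → 6 < 43, loop
  ADD #3: R3 = 6 + 3 = 9  → 9 < 43, loop
  ADD #4: R3 = 9 + 3 = 12  → 12 < 43, loop
  ADD #5: R3 = 12 + 3 = 15  → 15 < 43, loop
  ADD #6: R3 = 15 + 3 = 18  → 18 < 43, loop
  ADD #7: R3 = 18 + 3 = 21  → 21 < 43, loop
  ADD #8: R3 = 21 + 3 = 24  → 24 < 43, loop
  ADD #9: R3 = 24 + 3 = 27  → 27 < 43, loop
  ADD #10: R3 = 27 + 3 = 30  → 30 < 43, loop
  ADD #11: R3 = 30 + 3 = 33  → 33 < 43, loop
  ADD #12: R3 = 33 + 3 = 36  → 36 < 43, loop
  ADD #13: R3 = 36 + 3 = 39  → 39 < 43, loop
  ADD #14: R3 = 39 + 3 = 42  → 42 < 43, loop
  ADD #15: R3 = 42 + 3 = 45  → 45 >= 43, exit
Total ADD instructions: 15

15


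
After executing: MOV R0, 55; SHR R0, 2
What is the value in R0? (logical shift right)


Register state trace:
  MOV R0, 55  → R0 = 55
  SHR R0, 2  → R0 = 55 >> 2 = 55 // 2^2 = 13
Final: R0 = 13

13


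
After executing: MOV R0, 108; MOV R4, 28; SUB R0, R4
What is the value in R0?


Register state trace:
  MOV R0, 108  → R0 = 108
  MOV R4, 28  → R4 = 28
  SUB R0, R4  → R0 = 108 - 28 = 80
Final: R0 = 80

80


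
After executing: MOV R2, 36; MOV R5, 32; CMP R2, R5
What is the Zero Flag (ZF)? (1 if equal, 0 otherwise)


Register state trace:
  MOV R2, 36  → R2 = 36
  MOV R5, 32  → R5 = 32
  CMP R2, R5  → computes 36 - 32 = 4
  Result is nonzero, so values are not equal
ZF = 0

0


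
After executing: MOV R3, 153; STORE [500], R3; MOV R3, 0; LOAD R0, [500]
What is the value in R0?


Register and memory trace:
  MOV R3, 153  → R3 = 153
  STORE [500], R3  → mem[500] = 153
  MOV R3, 0  → R3 = 0
  LOAD R0, [500]  → R0 = mem[500] = 153
Final: R0 = 153

153


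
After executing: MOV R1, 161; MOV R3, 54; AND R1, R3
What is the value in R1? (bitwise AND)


Register state trace:
  MOV R1, 161  → R1 = 161 (0b10100001)
  MOV R3, 54  → R3 = 54 (0b00110110)
  AND R1, R3  → R1 = 161 AND 54 = 32 (0b00100000)
Final: R1 = 32

32


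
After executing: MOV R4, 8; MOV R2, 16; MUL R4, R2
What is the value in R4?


Register state trace:
  MOV R4, 8  → R4 = 8
  MOV R2, 16  → R2 = 16
  MUL R4, R2  → R4 = 8 * 16 = 128
Final: R4 = 128

128


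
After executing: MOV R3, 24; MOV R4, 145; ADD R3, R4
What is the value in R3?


Register state trace:
  MOV R3, 24  → R3 = 24
  MOV R4, 145  → R4 = 145
  ADD R3, R4  → R3 = 24 + 145 = 169
Final: R3 = 169

169
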